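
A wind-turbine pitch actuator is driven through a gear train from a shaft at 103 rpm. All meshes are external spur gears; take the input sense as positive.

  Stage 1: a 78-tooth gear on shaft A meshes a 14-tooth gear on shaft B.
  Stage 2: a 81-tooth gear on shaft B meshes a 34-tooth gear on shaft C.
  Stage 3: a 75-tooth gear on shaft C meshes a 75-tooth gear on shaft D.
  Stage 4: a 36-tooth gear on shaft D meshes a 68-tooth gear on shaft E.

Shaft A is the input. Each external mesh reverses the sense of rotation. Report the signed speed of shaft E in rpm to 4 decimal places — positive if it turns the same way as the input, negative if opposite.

+723.7748 rpm (same as input, |ω| = 723.7748 rpm)

Stage 1 [78T→14T]: ω = 103.0000×78/14 = 573.8571 rpm, dir flips to −; running = −573.8571
Stage 2 [81T→34T]: ω = 573.8571×81/34 = 1367.1303 rpm, dir flips to +; running = +1367.1303
Stage 3 [75T→75T]: ω = 1367.1303×75/75 = 1367.1303 rpm, dir flips to −; running = −1367.1303
Stage 4 [36T→68T]: ω = 1367.1303×36/68 = 723.7748 rpm, dir flips to +; running = +723.7748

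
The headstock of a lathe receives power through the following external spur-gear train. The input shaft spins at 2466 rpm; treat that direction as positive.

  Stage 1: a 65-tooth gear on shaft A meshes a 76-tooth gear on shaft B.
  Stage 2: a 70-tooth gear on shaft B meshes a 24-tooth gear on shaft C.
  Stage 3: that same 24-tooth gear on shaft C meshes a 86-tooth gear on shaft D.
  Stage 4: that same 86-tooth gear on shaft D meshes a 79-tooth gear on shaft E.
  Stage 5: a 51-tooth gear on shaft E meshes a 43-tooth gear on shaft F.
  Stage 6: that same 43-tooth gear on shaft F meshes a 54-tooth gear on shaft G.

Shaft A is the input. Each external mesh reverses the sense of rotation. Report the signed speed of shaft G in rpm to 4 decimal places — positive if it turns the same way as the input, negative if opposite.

Stage 1 [65T→76T]: ω = 2466.0000×65/76 = 2109.0789 rpm, dir flips to −; running = −2109.0789
Stage 2 [70T→24T]: ω = 2109.0789×70/24 = 6151.4803 rpm, dir flips to +; running = +6151.4803
Stage 3 [24T→86T]: ω = 6151.4803×24/86 = 1716.6922 rpm, dir flips to −; running = −1716.6922
Stage 4 [86T→79T]: ω = 1716.6922×86/79 = 1868.8041 rpm, dir flips to +; running = +1868.8041
Stage 5 [51T→43T]: ω = 1868.8041×51/43 = 2216.4886 rpm, dir flips to −; running = −2216.4886
Stage 6 [43T→54T]: ω = 2216.4886×43/54 = 1764.9817 rpm, dir flips to +; running = +1764.9817

+1764.9817 rpm (same as input, |ω| = 1764.9817 rpm)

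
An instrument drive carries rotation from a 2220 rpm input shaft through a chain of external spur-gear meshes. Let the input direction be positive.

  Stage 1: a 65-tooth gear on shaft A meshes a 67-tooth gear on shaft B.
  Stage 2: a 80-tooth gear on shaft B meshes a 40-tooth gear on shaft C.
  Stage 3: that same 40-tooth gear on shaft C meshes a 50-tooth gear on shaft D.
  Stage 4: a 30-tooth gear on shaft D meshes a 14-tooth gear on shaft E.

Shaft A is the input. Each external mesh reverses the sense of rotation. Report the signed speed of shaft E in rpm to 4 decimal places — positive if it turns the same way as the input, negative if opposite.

+7384.2217 rpm (same as input, |ω| = 7384.2217 rpm)

Stage 1 [65T→67T]: ω = 2220.0000×65/67 = 2153.7313 rpm, dir flips to −; running = −2153.7313
Stage 2 [80T→40T]: ω = 2153.7313×80/40 = 4307.4627 rpm, dir flips to +; running = +4307.4627
Stage 3 [40T→50T]: ω = 4307.4627×40/50 = 3445.9701 rpm, dir flips to −; running = −3445.9701
Stage 4 [30T→14T]: ω = 3445.9701×30/14 = 7384.2217 rpm, dir flips to +; running = +7384.2217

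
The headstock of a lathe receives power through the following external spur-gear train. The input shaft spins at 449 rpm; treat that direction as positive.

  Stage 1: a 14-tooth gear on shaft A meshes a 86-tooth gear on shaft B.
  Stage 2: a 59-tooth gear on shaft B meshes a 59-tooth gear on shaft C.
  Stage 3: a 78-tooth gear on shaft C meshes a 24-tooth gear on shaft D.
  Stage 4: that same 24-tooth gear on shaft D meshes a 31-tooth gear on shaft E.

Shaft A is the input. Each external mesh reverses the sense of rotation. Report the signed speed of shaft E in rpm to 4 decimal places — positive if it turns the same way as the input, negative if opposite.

Stage 1 [14T→86T]: ω = 449.0000×14/86 = 73.0930 rpm, dir flips to −; running = −73.0930
Stage 2 [59T→59T]: ω = 73.0930×59/59 = 73.0930 rpm, dir flips to +; running = +73.0930
Stage 3 [78T→24T]: ω = 73.0930×78/24 = 237.5523 rpm, dir flips to −; running = −237.5523
Stage 4 [24T→31T]: ω = 237.5523×24/31 = 183.9115 rpm, dir flips to +; running = +183.9115

+183.9115 rpm (same as input, |ω| = 183.9115 rpm)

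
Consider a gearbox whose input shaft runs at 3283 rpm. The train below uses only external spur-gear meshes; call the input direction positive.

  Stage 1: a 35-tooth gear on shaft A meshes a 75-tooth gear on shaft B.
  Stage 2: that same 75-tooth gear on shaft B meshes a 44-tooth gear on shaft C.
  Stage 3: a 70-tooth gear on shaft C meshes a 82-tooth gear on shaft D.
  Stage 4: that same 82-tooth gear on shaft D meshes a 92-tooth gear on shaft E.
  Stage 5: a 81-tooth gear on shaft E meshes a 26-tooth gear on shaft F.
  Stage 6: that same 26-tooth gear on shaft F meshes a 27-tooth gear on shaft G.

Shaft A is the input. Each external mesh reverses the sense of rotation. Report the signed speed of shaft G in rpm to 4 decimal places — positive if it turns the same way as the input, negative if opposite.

+5960.9807 rpm (same as input, |ω| = 5960.9807 rpm)

Stage 1 [35T→75T]: ω = 3283.0000×35/75 = 1532.0667 rpm, dir flips to −; running = −1532.0667
Stage 2 [75T→44T]: ω = 1532.0667×75/44 = 2611.4773 rpm, dir flips to +; running = +2611.4773
Stage 3 [70T→82T]: ω = 2611.4773×70/82 = 2229.3099 rpm, dir flips to −; running = −2229.3099
Stage 4 [82T→92T]: ω = 2229.3099×82/92 = 1986.9936 rpm, dir flips to +; running = +1986.9936
Stage 5 [81T→26T]: ω = 1986.9936×81/26 = 6190.2492 rpm, dir flips to −; running = −6190.2492
Stage 6 [26T→27T]: ω = 6190.2492×26/27 = 5960.9807 rpm, dir flips to +; running = +5960.9807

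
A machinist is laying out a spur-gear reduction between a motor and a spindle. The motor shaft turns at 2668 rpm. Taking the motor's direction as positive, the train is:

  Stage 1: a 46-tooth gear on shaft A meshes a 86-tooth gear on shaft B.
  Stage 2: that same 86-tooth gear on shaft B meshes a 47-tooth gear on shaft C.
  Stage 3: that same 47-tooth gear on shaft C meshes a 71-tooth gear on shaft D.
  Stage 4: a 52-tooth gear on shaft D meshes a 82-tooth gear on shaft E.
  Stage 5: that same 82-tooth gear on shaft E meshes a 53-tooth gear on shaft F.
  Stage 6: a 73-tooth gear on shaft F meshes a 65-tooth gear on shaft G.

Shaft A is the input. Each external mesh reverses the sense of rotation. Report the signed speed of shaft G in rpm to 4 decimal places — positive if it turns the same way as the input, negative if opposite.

+1904.6812 rpm (same as input, |ω| = 1904.6812 rpm)

Stage 1 [46T→86T]: ω = 2668.0000×46/86 = 1427.0698 rpm, dir flips to −; running = −1427.0698
Stage 2 [86T→47T]: ω = 1427.0698×86/47 = 2611.2340 rpm, dir flips to +; running = +2611.2340
Stage 3 [47T→71T]: ω = 2611.2340×47/71 = 1728.5634 rpm, dir flips to −; running = −1728.5634
Stage 4 [52T→82T]: ω = 1728.5634×52/82 = 1096.1621 rpm, dir flips to +; running = +1096.1621
Stage 5 [82T→53T]: ω = 1096.1621×82/53 = 1695.9490 rpm, dir flips to −; running = −1695.9490
Stage 6 [73T→65T]: ω = 1695.9490×73/65 = 1904.6812 rpm, dir flips to +; running = +1904.6812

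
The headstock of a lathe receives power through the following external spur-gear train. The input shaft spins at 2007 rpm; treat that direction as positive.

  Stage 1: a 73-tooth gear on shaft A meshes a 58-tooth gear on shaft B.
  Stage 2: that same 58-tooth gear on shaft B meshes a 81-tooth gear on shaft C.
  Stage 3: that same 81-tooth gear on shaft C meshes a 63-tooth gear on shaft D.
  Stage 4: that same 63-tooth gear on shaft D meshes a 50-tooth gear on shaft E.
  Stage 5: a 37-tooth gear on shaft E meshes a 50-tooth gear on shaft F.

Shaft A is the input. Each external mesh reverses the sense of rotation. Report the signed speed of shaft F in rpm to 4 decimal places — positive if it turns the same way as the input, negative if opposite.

-2168.3628 rpm (opposite to input, |ω| = 2168.3628 rpm)

Stage 1 [73T→58T]: ω = 2007.0000×73/58 = 2526.0517 rpm, dir flips to −; running = −2526.0517
Stage 2 [58T→81T]: ω = 2526.0517×58/81 = 1808.7778 rpm, dir flips to +; running = +1808.7778
Stage 3 [81T→63T]: ω = 1808.7778×81/63 = 2325.5714 rpm, dir flips to −; running = −2325.5714
Stage 4 [63T→50T]: ω = 2325.5714×63/50 = 2930.2200 rpm, dir flips to +; running = +2930.2200
Stage 5 [37T→50T]: ω = 2930.2200×37/50 = 2168.3628 rpm, dir flips to −; running = −2168.3628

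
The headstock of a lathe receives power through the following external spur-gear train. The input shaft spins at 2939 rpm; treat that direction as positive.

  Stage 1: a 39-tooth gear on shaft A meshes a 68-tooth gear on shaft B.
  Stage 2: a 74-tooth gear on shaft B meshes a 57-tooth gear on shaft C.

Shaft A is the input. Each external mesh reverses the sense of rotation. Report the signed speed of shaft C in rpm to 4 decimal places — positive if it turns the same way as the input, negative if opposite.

+2188.3266 rpm (same as input, |ω| = 2188.3266 rpm)

Stage 1 [39T→68T]: ω = 2939.0000×39/68 = 1685.6029 rpm, dir flips to −; running = −1685.6029
Stage 2 [74T→57T]: ω = 1685.6029×74/57 = 2188.3266 rpm, dir flips to +; running = +2188.3266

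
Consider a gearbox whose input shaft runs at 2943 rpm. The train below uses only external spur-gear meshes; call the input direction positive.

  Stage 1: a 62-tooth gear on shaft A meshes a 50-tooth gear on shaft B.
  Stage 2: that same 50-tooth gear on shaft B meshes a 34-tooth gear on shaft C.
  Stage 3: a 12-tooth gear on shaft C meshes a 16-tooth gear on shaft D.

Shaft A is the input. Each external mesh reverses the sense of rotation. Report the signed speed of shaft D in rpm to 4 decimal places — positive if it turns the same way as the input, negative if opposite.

Stage 1 [62T→50T]: ω = 2943.0000×62/50 = 3649.3200 rpm, dir flips to −; running = −3649.3200
Stage 2 [50T→34T]: ω = 3649.3200×50/34 = 5366.6471 rpm, dir flips to +; running = +5366.6471
Stage 3 [12T→16T]: ω = 5366.6471×12/16 = 4024.9853 rpm, dir flips to −; running = −4024.9853

-4024.9853 rpm (opposite to input, |ω| = 4024.9853 rpm)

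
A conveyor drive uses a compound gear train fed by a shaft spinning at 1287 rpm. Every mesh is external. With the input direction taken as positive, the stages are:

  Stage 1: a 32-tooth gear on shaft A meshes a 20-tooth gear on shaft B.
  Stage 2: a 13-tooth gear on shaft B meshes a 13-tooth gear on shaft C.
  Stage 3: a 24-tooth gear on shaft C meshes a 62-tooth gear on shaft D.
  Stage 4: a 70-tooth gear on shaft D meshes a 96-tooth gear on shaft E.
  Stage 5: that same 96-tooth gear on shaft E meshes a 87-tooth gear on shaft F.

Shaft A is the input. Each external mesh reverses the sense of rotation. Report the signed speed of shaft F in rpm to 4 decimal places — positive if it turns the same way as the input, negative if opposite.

Stage 1 [32T→20T]: ω = 1287.0000×32/20 = 2059.2000 rpm, dir flips to −; running = −2059.2000
Stage 2 [13T→13T]: ω = 2059.2000×13/13 = 2059.2000 rpm, dir flips to +; running = +2059.2000
Stage 3 [24T→62T]: ω = 2059.2000×24/62 = 797.1097 rpm, dir flips to −; running = −797.1097
Stage 4 [70T→96T]: ω = 797.1097×70/96 = 581.2258 rpm, dir flips to +; running = +581.2258
Stage 5 [96T→87T]: ω = 581.2258×96/87 = 641.3526 rpm, dir flips to −; running = −641.3526

-641.3526 rpm (opposite to input, |ω| = 641.3526 rpm)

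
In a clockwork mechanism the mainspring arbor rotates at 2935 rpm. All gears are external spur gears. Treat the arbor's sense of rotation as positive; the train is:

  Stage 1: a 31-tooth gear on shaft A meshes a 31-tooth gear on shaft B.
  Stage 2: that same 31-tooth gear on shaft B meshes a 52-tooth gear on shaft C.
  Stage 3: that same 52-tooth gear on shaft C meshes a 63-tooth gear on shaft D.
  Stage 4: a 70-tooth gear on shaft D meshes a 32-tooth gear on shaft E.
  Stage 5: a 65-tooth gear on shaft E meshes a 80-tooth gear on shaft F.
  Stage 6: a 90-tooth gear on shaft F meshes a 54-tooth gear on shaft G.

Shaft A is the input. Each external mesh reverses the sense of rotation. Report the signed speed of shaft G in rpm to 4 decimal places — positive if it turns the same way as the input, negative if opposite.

Stage 1 [31T→31T]: ω = 2935.0000×31/31 = 2935.0000 rpm, dir flips to −; running = −2935.0000
Stage 2 [31T→52T]: ω = 2935.0000×31/52 = 1749.7115 rpm, dir flips to +; running = +1749.7115
Stage 3 [52T→63T]: ω = 1749.7115×52/63 = 1444.2063 rpm, dir flips to −; running = −1444.2063
Stage 4 [70T→32T]: ω = 1444.2063×70/32 = 3159.2014 rpm, dir flips to +; running = +3159.2014
Stage 5 [65T→80T]: ω = 3159.2014×65/80 = 2566.8511 rpm, dir flips to −; running = −2566.8511
Stage 6 [90T→54T]: ω = 2566.8511×90/54 = 4278.0852 rpm, dir flips to +; running = +4278.0852

+4278.0852 rpm (same as input, |ω| = 4278.0852 rpm)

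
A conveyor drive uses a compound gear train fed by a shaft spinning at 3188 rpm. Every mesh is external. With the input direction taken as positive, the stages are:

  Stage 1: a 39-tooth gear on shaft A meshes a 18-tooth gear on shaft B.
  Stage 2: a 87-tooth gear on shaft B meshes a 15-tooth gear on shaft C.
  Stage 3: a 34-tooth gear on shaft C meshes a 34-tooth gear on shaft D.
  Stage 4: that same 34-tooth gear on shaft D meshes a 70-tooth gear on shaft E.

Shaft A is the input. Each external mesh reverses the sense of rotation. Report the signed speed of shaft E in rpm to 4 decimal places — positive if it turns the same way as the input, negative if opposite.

+19458.9448 rpm (same as input, |ω| = 19458.9448 rpm)

Stage 1 [39T→18T]: ω = 3188.0000×39/18 = 6907.3333 rpm, dir flips to −; running = −6907.3333
Stage 2 [87T→15T]: ω = 6907.3333×87/15 = 40062.5333 rpm, dir flips to +; running = +40062.5333
Stage 3 [34T→34T]: ω = 40062.5333×34/34 = 40062.5333 rpm, dir flips to −; running = −40062.5333
Stage 4 [34T→70T]: ω = 40062.5333×34/70 = 19458.9448 rpm, dir flips to +; running = +19458.9448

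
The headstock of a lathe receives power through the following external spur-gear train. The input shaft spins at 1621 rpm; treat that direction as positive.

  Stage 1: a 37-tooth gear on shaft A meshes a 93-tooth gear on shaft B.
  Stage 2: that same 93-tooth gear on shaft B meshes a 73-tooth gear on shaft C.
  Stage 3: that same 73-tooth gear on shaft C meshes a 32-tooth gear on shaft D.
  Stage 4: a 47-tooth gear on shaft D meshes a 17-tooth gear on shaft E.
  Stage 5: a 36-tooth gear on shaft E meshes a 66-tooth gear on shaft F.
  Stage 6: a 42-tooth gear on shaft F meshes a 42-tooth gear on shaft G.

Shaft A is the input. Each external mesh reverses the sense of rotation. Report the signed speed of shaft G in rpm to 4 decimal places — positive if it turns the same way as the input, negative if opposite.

+2826.4562 rpm (same as input, |ω| = 2826.4562 rpm)

Stage 1 [37T→93T]: ω = 1621.0000×37/93 = 644.9140 rpm, dir flips to −; running = −644.9140
Stage 2 [93T→73T]: ω = 644.9140×93/73 = 821.6027 rpm, dir flips to +; running = +821.6027
Stage 3 [73T→32T]: ω = 821.6027×73/32 = 1874.2812 rpm, dir flips to −; running = −1874.2812
Stage 4 [47T→17T]: ω = 1874.2812×47/17 = 5181.8364 rpm, dir flips to +; running = +5181.8364
Stage 5 [36T→66T]: ω = 5181.8364×36/66 = 2826.4562 rpm, dir flips to −; running = −2826.4562
Stage 6 [42T→42T]: ω = 2826.4562×42/42 = 2826.4562 rpm, dir flips to +; running = +2826.4562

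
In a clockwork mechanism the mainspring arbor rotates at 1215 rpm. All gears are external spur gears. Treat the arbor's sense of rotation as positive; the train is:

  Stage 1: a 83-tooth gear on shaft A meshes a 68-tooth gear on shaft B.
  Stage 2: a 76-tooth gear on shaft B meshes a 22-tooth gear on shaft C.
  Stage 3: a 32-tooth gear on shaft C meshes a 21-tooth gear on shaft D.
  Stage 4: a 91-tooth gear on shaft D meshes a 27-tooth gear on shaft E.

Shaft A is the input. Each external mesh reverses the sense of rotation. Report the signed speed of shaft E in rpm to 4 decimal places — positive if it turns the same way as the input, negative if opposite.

+26311.4439 rpm (same as input, |ω| = 26311.4439 rpm)

Stage 1 [83T→68T]: ω = 1215.0000×83/68 = 1483.0147 rpm, dir flips to −; running = −1483.0147
Stage 2 [76T→22T]: ω = 1483.0147×76/22 = 5123.1417 rpm, dir flips to +; running = +5123.1417
Stage 3 [32T→21T]: ω = 5123.1417×32/21 = 7806.6921 rpm, dir flips to −; running = −7806.6921
Stage 4 [91T→27T]: ω = 7806.6921×91/27 = 26311.4439 rpm, dir flips to +; running = +26311.4439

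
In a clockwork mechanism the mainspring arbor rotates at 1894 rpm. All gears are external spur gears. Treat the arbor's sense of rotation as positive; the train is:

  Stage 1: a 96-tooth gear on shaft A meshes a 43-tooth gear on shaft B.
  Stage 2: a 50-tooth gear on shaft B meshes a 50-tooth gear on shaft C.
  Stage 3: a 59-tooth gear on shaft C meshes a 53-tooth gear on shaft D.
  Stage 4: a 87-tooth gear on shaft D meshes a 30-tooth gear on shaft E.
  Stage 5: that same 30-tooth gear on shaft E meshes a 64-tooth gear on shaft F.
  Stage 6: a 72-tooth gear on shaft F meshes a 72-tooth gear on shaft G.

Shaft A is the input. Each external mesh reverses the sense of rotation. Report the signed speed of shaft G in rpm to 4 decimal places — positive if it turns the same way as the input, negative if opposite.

Stage 1 [96T→43T]: ω = 1894.0000×96/43 = 4228.4651 rpm, dir flips to −; running = −4228.4651
Stage 2 [50T→50T]: ω = 4228.4651×50/50 = 4228.4651 rpm, dir flips to +; running = +4228.4651
Stage 3 [59T→53T]: ω = 4228.4651×59/53 = 4707.1593 rpm, dir flips to −; running = −4707.1593
Stage 4 [87T→30T]: ω = 4707.1593×87/30 = 13650.7619 rpm, dir flips to +; running = +13650.7619
Stage 5 [30T→64T]: ω = 13650.7619×30/64 = 6398.7946 rpm, dir flips to −; running = −6398.7946
Stage 6 [72T→72T]: ω = 6398.7946×72/72 = 6398.7946 rpm, dir flips to +; running = +6398.7946

+6398.7946 rpm (same as input, |ω| = 6398.7946 rpm)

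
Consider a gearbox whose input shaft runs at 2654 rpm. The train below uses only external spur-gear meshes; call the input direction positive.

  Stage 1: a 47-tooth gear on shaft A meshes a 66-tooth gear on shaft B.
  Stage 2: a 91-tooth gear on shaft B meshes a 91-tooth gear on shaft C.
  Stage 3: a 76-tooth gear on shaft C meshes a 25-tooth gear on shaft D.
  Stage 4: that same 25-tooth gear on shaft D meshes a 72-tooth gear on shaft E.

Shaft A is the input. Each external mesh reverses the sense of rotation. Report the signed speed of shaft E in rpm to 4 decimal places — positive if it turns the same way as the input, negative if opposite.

Stage 1 [47T→66T]: ω = 2654.0000×47/66 = 1889.9697 rpm, dir flips to −; running = −1889.9697
Stage 2 [91T→91T]: ω = 1889.9697×91/91 = 1889.9697 rpm, dir flips to +; running = +1889.9697
Stage 3 [76T→25T]: ω = 1889.9697×76/25 = 5745.5079 rpm, dir flips to −; running = −5745.5079
Stage 4 [25T→72T]: ω = 5745.5079×25/72 = 1994.9680 rpm, dir flips to +; running = +1994.9680

+1994.9680 rpm (same as input, |ω| = 1994.9680 rpm)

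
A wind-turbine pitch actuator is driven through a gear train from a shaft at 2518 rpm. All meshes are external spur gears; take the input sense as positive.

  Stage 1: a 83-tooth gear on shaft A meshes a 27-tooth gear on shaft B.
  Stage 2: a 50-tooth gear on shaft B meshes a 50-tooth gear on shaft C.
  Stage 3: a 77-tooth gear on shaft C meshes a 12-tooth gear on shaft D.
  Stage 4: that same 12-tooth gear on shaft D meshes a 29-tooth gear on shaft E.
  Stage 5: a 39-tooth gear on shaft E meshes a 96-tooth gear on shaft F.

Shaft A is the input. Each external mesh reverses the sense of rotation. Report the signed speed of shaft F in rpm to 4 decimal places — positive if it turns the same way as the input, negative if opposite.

-8349.4171 rpm (opposite to input, |ω| = 8349.4171 rpm)

Stage 1 [83T→27T]: ω = 2518.0000×83/27 = 7740.5185 rpm, dir flips to −; running = −7740.5185
Stage 2 [50T→50T]: ω = 7740.5185×50/50 = 7740.5185 rpm, dir flips to +; running = +7740.5185
Stage 3 [77T→12T]: ω = 7740.5185×77/12 = 49668.3272 rpm, dir flips to −; running = −49668.3272
Stage 4 [12T→29T]: ω = 49668.3272×12/29 = 20552.4112 rpm, dir flips to +; running = +20552.4112
Stage 5 [39T→96T]: ω = 20552.4112×39/96 = 8349.4171 rpm, dir flips to −; running = −8349.4171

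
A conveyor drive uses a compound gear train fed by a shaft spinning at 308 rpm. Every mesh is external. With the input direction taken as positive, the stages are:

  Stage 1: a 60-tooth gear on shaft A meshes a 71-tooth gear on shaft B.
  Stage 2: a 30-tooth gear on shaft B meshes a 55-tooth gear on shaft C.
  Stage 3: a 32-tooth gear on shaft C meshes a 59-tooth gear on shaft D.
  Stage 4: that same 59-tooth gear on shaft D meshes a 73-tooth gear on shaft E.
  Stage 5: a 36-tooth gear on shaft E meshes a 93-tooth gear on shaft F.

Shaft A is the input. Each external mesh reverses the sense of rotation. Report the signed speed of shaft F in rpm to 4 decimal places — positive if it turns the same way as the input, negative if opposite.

Stage 1 [60T→71T]: ω = 308.0000×60/71 = 260.2817 rpm, dir flips to −; running = −260.2817
Stage 2 [30T→55T]: ω = 260.2817×30/55 = 141.9718 rpm, dir flips to +; running = +141.9718
Stage 3 [32T→59T]: ω = 141.9718×32/59 = 77.0017 rpm, dir flips to −; running = −77.0017
Stage 4 [59T→73T]: ω = 77.0017×59/73 = 62.2342 rpm, dir flips to +; running = +62.2342
Stage 5 [36T→93T]: ω = 62.2342×36/93 = 24.0907 rpm, dir flips to −; running = −24.0907

-24.0907 rpm (opposite to input, |ω| = 24.0907 rpm)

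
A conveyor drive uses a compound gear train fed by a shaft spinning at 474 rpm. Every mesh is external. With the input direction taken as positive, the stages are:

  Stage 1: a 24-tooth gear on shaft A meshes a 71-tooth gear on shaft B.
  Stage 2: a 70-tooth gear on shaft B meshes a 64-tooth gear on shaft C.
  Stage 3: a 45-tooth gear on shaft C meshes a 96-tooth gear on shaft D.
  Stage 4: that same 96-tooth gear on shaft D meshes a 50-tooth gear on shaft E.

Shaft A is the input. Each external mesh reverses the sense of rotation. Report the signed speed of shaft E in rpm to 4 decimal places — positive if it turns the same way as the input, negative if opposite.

Stage 1 [24T→71T]: ω = 474.0000×24/71 = 160.2254 rpm, dir flips to −; running = −160.2254
Stage 2 [70T→64T]: ω = 160.2254×70/64 = 175.2465 rpm, dir flips to +; running = +175.2465
Stage 3 [45T→96T]: ω = 175.2465×45/96 = 82.1468 rpm, dir flips to −; running = −82.1468
Stage 4 [96T→50T]: ω = 82.1468×96/50 = 157.7218 rpm, dir flips to +; running = +157.7218

+157.7218 rpm (same as input, |ω| = 157.7218 rpm)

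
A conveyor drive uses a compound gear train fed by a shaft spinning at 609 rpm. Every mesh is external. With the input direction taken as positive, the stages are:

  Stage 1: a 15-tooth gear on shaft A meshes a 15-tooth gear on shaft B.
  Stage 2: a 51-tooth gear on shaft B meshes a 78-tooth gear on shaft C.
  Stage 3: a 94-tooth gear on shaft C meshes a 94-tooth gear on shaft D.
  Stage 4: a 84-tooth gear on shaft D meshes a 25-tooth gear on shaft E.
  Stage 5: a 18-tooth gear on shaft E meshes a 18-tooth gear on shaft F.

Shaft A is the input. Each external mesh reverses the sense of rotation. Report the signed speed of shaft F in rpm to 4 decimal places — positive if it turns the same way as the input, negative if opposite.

Stage 1 [15T→15T]: ω = 609.0000×15/15 = 609.0000 rpm, dir flips to −; running = −609.0000
Stage 2 [51T→78T]: ω = 609.0000×51/78 = 398.1923 rpm, dir flips to +; running = +398.1923
Stage 3 [94T→94T]: ω = 398.1923×94/94 = 398.1923 rpm, dir flips to −; running = −398.1923
Stage 4 [84T→25T]: ω = 398.1923×84/25 = 1337.9262 rpm, dir flips to +; running = +1337.9262
Stage 5 [18T→18T]: ω = 1337.9262×18/18 = 1337.9262 rpm, dir flips to −; running = −1337.9262

-1337.9262 rpm (opposite to input, |ω| = 1337.9262 rpm)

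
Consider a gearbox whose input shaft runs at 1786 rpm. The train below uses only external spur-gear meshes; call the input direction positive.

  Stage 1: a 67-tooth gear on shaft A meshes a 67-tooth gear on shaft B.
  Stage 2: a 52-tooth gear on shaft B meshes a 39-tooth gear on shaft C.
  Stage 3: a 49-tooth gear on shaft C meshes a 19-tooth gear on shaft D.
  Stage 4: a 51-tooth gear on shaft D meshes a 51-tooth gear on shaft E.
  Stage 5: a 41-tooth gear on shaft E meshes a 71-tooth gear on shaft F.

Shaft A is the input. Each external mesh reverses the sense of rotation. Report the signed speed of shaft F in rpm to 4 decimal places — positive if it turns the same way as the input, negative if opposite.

-3546.4038 rpm (opposite to input, |ω| = 3546.4038 rpm)

Stage 1 [67T→67T]: ω = 1786.0000×67/67 = 1786.0000 rpm, dir flips to −; running = −1786.0000
Stage 2 [52T→39T]: ω = 1786.0000×52/39 = 2381.3333 rpm, dir flips to +; running = +2381.3333
Stage 3 [49T→19T]: ω = 2381.3333×49/19 = 6141.3333 rpm, dir flips to −; running = −6141.3333
Stage 4 [51T→51T]: ω = 6141.3333×51/51 = 6141.3333 rpm, dir flips to +; running = +6141.3333
Stage 5 [41T→71T]: ω = 6141.3333×41/71 = 3546.4038 rpm, dir flips to −; running = −3546.4038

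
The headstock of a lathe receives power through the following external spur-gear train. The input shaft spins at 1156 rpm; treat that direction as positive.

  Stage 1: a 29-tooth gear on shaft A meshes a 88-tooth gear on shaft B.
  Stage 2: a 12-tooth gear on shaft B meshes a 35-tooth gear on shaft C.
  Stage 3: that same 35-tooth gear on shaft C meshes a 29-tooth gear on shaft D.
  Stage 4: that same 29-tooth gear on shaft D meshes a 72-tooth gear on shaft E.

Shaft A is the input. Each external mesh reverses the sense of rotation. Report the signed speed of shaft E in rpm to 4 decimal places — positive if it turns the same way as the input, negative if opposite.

Stage 1 [29T→88T]: ω = 1156.0000×29/88 = 380.9545 rpm, dir flips to −; running = −380.9545
Stage 2 [12T→35T]: ω = 380.9545×12/35 = 130.6130 rpm, dir flips to +; running = +130.6130
Stage 3 [35T→29T]: ω = 130.6130×35/29 = 157.6364 rpm, dir flips to −; running = −157.6364
Stage 4 [29T→72T]: ω = 157.6364×29/72 = 63.4924 rpm, dir flips to +; running = +63.4924

+63.4924 rpm (same as input, |ω| = 63.4924 rpm)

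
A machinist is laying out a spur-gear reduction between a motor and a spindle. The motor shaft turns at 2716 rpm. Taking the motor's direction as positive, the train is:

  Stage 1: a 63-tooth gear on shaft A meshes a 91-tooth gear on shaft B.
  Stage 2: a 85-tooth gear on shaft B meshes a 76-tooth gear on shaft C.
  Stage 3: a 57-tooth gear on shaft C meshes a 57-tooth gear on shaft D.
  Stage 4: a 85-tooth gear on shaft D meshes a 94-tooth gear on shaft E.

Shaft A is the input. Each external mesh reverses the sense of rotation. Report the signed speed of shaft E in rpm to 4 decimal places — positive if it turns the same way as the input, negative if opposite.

Stage 1 [63T→91T]: ω = 2716.0000×63/91 = 1880.3077 rpm, dir flips to −; running = −1880.3077
Stage 2 [85T→76T]: ω = 1880.3077×85/76 = 2102.9757 rpm, dir flips to +; running = +2102.9757
Stage 3 [57T→57T]: ω = 2102.9757×57/57 = 2102.9757 rpm, dir flips to −; running = −2102.9757
Stage 4 [85T→94T]: ω = 2102.9757×85/94 = 1901.6270 rpm, dir flips to +; running = +1901.6270

+1901.6270 rpm (same as input, |ω| = 1901.6270 rpm)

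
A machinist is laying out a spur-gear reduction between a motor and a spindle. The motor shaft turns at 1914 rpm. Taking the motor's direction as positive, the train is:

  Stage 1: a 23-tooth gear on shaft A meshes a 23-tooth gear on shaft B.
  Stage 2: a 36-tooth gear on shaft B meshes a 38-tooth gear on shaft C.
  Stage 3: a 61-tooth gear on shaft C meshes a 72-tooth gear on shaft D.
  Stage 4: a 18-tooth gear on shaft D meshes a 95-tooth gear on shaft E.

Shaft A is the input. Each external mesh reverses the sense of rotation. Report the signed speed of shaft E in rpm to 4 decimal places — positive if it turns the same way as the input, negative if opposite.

+291.0765 rpm (same as input, |ω| = 291.0765 rpm)

Stage 1 [23T→23T]: ω = 1914.0000×23/23 = 1914.0000 rpm, dir flips to −; running = −1914.0000
Stage 2 [36T→38T]: ω = 1914.0000×36/38 = 1813.2632 rpm, dir flips to +; running = +1813.2632
Stage 3 [61T→72T]: ω = 1813.2632×61/72 = 1536.2368 rpm, dir flips to −; running = −1536.2368
Stage 4 [18T→95T]: ω = 1536.2368×18/95 = 291.0765 rpm, dir flips to +; running = +291.0765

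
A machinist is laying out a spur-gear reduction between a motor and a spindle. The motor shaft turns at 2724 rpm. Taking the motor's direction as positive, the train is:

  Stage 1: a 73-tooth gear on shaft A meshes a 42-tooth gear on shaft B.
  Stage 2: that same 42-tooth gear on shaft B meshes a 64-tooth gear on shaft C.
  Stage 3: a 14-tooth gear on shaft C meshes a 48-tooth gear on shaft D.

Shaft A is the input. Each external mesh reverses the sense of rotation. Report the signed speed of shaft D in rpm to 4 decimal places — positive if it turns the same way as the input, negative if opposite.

-906.2266 rpm (opposite to input, |ω| = 906.2266 rpm)

Stage 1 [73T→42T]: ω = 2724.0000×73/42 = 4734.5714 rpm, dir flips to −; running = −4734.5714
Stage 2 [42T→64T]: ω = 4734.5714×42/64 = 3107.0625 rpm, dir flips to +; running = +3107.0625
Stage 3 [14T→48T]: ω = 3107.0625×14/48 = 906.2266 rpm, dir flips to −; running = −906.2266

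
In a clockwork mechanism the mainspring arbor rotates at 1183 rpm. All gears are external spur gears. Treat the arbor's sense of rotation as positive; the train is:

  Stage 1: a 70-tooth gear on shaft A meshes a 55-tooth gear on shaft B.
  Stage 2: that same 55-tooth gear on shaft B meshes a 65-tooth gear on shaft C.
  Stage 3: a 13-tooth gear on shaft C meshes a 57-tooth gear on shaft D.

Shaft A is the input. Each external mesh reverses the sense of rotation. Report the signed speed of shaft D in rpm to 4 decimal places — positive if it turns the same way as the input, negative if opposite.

-290.5614 rpm (opposite to input, |ω| = 290.5614 rpm)

Stage 1 [70T→55T]: ω = 1183.0000×70/55 = 1505.6364 rpm, dir flips to −; running = −1505.6364
Stage 2 [55T→65T]: ω = 1505.6364×55/65 = 1274.0000 rpm, dir flips to +; running = +1274.0000
Stage 3 [13T→57T]: ω = 1274.0000×13/57 = 290.5614 rpm, dir flips to −; running = −290.5614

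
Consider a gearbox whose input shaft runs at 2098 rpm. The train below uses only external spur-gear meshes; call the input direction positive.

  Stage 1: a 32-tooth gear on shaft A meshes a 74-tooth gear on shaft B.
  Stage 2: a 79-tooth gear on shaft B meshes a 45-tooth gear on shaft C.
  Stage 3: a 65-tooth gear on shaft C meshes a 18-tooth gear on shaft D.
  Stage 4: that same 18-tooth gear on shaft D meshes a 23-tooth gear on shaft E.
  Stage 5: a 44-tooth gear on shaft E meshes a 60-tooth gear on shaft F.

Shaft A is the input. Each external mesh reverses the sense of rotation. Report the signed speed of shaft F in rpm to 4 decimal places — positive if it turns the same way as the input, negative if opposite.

-3300.8460 rpm (opposite to input, |ω| = 3300.8460 rpm)

Stage 1 [32T→74T]: ω = 2098.0000×32/74 = 907.2432 rpm, dir flips to −; running = −907.2432
Stage 2 [79T→45T]: ω = 907.2432×79/45 = 1592.7159 rpm, dir flips to +; running = +1592.7159
Stage 3 [65T→18T]: ω = 1592.7159×65/18 = 5751.4741 rpm, dir flips to −; running = −5751.4741
Stage 4 [18T→23T]: ω = 5751.4741×18/23 = 4501.1537 rpm, dir flips to +; running = +4501.1537
Stage 5 [44T→60T]: ω = 4501.1537×44/60 = 3300.8460 rpm, dir flips to −; running = −3300.8460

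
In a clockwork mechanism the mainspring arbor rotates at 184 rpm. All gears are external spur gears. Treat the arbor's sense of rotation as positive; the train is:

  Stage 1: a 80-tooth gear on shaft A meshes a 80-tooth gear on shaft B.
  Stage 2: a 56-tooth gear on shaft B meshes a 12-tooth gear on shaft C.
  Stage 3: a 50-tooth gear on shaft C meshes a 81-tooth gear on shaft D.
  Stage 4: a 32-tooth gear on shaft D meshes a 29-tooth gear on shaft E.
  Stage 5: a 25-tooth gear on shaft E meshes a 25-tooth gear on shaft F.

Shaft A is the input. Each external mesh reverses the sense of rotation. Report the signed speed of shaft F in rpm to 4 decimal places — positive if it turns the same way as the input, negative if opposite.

-584.8730 rpm (opposite to input, |ω| = 584.8730 rpm)

Stage 1 [80T→80T]: ω = 184.0000×80/80 = 184.0000 rpm, dir flips to −; running = −184.0000
Stage 2 [56T→12T]: ω = 184.0000×56/12 = 858.6667 rpm, dir flips to +; running = +858.6667
Stage 3 [50T→81T]: ω = 858.6667×50/81 = 530.0412 rpm, dir flips to −; running = −530.0412
Stage 4 [32T→29T]: ω = 530.0412×32/29 = 584.8730 rpm, dir flips to +; running = +584.8730
Stage 5 [25T→25T]: ω = 584.8730×25/25 = 584.8730 rpm, dir flips to −; running = −584.8730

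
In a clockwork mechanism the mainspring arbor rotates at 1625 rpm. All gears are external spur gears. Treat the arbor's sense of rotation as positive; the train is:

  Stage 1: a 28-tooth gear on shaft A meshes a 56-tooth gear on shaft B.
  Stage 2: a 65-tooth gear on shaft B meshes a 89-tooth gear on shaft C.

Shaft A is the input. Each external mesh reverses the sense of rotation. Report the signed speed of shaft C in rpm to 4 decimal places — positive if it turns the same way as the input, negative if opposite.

Stage 1 [28T→56T]: ω = 1625.0000×28/56 = 812.5000 rpm, dir flips to −; running = −812.5000
Stage 2 [65T→89T]: ω = 812.5000×65/89 = 593.3989 rpm, dir flips to +; running = +593.3989

+593.3989 rpm (same as input, |ω| = 593.3989 rpm)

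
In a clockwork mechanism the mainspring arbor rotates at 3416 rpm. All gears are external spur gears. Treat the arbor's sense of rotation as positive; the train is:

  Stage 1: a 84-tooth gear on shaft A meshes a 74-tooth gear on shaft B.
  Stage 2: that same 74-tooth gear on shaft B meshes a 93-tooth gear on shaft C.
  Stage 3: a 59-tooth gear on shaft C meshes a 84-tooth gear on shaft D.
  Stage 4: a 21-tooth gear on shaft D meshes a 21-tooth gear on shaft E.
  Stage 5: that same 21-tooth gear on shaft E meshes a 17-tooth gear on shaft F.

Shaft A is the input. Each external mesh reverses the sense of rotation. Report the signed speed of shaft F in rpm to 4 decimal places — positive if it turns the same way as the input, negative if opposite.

Stage 1 [84T→74T]: ω = 3416.0000×84/74 = 3877.6216 rpm, dir flips to −; running = −3877.6216
Stage 2 [74T→93T]: ω = 3877.6216×74/93 = 3085.4194 rpm, dir flips to +; running = +3085.4194
Stage 3 [59T→84T]: ω = 3085.4194×59/84 = 2167.1398 rpm, dir flips to −; running = −2167.1398
Stage 4 [21T→21T]: ω = 2167.1398×21/21 = 2167.1398 rpm, dir flips to +; running = +2167.1398
Stage 5 [21T→17T]: ω = 2167.1398×21/17 = 2677.0550 rpm, dir flips to −; running = −2677.0550

-2677.0550 rpm (opposite to input, |ω| = 2677.0550 rpm)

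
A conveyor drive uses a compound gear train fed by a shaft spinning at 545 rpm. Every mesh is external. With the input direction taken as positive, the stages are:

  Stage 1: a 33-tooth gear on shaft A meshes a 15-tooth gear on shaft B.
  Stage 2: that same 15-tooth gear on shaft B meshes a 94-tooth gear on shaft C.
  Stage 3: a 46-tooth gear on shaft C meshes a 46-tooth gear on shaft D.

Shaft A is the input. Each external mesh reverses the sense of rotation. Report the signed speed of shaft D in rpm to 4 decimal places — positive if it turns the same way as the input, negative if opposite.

-191.3298 rpm (opposite to input, |ω| = 191.3298 rpm)

Stage 1 [33T→15T]: ω = 545.0000×33/15 = 1199.0000 rpm, dir flips to −; running = −1199.0000
Stage 2 [15T→94T]: ω = 1199.0000×15/94 = 191.3298 rpm, dir flips to +; running = +191.3298
Stage 3 [46T→46T]: ω = 191.3298×46/46 = 191.3298 rpm, dir flips to −; running = −191.3298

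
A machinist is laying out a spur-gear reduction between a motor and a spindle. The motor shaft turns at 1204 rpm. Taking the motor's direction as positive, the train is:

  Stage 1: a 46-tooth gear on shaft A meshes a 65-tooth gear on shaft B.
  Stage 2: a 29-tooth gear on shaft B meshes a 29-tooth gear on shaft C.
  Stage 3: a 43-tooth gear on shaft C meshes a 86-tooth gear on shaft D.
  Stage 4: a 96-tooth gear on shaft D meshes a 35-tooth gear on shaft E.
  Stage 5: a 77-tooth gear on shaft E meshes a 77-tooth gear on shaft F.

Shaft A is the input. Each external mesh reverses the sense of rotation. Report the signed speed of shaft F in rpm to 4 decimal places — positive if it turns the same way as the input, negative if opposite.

-1168.5415 rpm (opposite to input, |ω| = 1168.5415 rpm)

Stage 1 [46T→65T]: ω = 1204.0000×46/65 = 852.0615 rpm, dir flips to −; running = −852.0615
Stage 2 [29T→29T]: ω = 852.0615×29/29 = 852.0615 rpm, dir flips to +; running = +852.0615
Stage 3 [43T→86T]: ω = 852.0615×43/86 = 426.0308 rpm, dir flips to −; running = −426.0308
Stage 4 [96T→35T]: ω = 426.0308×96/35 = 1168.5415 rpm, dir flips to +; running = +1168.5415
Stage 5 [77T→77T]: ω = 1168.5415×77/77 = 1168.5415 rpm, dir flips to −; running = −1168.5415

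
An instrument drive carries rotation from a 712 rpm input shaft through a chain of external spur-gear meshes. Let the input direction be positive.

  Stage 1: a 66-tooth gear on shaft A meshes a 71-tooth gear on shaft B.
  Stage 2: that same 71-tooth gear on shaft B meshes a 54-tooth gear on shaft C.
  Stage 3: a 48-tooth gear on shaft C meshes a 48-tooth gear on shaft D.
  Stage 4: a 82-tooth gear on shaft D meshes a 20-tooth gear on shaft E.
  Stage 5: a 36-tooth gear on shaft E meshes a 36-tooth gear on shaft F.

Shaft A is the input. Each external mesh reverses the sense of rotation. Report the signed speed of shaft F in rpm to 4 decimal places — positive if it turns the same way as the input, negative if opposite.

-3567.9111 rpm (opposite to input, |ω| = 3567.9111 rpm)

Stage 1 [66T→71T]: ω = 712.0000×66/71 = 661.8592 rpm, dir flips to −; running = −661.8592
Stage 2 [71T→54T]: ω = 661.8592×71/54 = 870.2222 rpm, dir flips to +; running = +870.2222
Stage 3 [48T→48T]: ω = 870.2222×48/48 = 870.2222 rpm, dir flips to −; running = −870.2222
Stage 4 [82T→20T]: ω = 870.2222×82/20 = 3567.9111 rpm, dir flips to +; running = +3567.9111
Stage 5 [36T→36T]: ω = 3567.9111×36/36 = 3567.9111 rpm, dir flips to −; running = −3567.9111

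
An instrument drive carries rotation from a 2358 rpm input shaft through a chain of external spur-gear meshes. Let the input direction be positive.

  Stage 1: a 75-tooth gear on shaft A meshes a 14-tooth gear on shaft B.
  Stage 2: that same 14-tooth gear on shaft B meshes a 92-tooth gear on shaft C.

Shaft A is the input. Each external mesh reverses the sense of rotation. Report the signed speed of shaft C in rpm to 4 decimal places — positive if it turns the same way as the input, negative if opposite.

+1922.2826 rpm (same as input, |ω| = 1922.2826 rpm)

Stage 1 [75T→14T]: ω = 2358.0000×75/14 = 12632.1429 rpm, dir flips to −; running = −12632.1429
Stage 2 [14T→92T]: ω = 12632.1429×14/92 = 1922.2826 rpm, dir flips to +; running = +1922.2826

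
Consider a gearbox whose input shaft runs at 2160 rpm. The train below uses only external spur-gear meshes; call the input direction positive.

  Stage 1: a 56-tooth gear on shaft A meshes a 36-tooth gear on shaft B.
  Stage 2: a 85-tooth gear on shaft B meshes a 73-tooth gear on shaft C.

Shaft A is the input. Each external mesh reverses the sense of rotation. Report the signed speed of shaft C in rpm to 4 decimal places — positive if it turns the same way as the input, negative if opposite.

+3912.3288 rpm (same as input, |ω| = 3912.3288 rpm)

Stage 1 [56T→36T]: ω = 2160.0000×56/36 = 3360.0000 rpm, dir flips to −; running = −3360.0000
Stage 2 [85T→73T]: ω = 3360.0000×85/73 = 3912.3288 rpm, dir flips to +; running = +3912.3288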